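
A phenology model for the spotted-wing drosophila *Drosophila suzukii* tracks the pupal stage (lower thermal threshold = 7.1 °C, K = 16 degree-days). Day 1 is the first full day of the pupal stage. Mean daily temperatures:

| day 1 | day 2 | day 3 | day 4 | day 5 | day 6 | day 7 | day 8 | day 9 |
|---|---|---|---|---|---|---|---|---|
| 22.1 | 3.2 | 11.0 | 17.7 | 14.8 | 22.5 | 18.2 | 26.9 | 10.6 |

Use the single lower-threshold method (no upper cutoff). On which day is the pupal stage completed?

day 3

Daily DD above 7.1 °C: 15.0, 0.0, 3.9, 10.6, 7.7, 15.4, 11.1, 19.8, 3.5.
Cumulative: 15.0, 15.0, 18.9, 29.5, 37.2, 52.6, 63.7, 83.5, 87.0.
The total first reaches 16 DD on day 3.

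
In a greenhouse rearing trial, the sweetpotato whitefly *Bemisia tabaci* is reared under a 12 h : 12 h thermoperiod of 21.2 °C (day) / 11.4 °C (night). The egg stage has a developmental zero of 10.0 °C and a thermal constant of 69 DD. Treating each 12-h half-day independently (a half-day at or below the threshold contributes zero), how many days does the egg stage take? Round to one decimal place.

Day half: max(0, 21.2 − 10.0) × 0.5 = 11.2 × 0.5 = 5.60 DD.
Night half: max(0, 11.4 − 10.0) × 0.5 = 1.4 × 0.5 = 0.70 DD.
Per 24 h: 6.30 DD/day.
Duration = 69 / 6.30 = 10.952 ≈ 11.0 days.

11.0 days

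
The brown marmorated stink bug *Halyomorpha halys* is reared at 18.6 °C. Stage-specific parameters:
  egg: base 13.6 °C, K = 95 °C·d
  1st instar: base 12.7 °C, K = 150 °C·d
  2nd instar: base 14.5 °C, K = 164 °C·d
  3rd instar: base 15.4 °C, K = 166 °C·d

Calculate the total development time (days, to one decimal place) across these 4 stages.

egg: 95 / (18.6 − 13.6) = 95 / 5.0 = 19.000 d.
1st instar: 150 / (18.6 − 12.7) = 150 / 5.9 = 25.424 d.
2nd instar: 164 / (18.6 − 14.5) = 164 / 4.1 = 40.000 d.
3rd instar: 166 / (18.6 − 15.4) = 166 / 3.2 = 51.875 d.
Sum = 136.299 ≈ 136.3 days.

136.3 days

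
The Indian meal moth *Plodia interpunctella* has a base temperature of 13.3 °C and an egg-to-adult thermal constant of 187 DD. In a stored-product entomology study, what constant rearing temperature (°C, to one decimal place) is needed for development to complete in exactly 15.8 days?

Required daily accumulation = 187 / 15.8 = 11.835 DD/day.
T = T_base + 11.835 = 13.3 + 11.835 = 25.135 ≈ 25.1 °C.

25.1 °C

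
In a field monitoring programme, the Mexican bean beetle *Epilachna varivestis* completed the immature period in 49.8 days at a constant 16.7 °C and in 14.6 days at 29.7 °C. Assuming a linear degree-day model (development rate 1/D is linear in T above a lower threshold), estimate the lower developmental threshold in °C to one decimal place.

Linear rate model ⇒ the product D·(T − T_b) is constant across temperatures.
49.8·(16.7 − T_b) = 14.6·(29.7 − T_b)
T_b = (49.8·16.7 − 14.6·29.7) / (49.8 − 14.6) = 398.04 / 35.2 = 11.308 °C ≈ 11.3 °C.

11.3 °C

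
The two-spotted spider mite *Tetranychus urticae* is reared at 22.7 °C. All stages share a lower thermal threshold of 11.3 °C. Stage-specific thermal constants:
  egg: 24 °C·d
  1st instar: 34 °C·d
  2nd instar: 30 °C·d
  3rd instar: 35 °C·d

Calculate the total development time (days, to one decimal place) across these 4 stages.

10.8 days

Daily accumulation at 22.7 °C = 22.7 − 11.3 = 11.4 DD/day.
Total K = 24 + 34 + 30 + 35 = 123 DD.
Total duration = 123 / 11.4 = 10.789 ≈ 10.8 days.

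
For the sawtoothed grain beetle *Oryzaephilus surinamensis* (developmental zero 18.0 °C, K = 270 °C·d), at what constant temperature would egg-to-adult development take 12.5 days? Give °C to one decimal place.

39.6 °C

Required daily accumulation = 270 / 12.5 = 21.600 DD/day.
T = T_base + 21.600 = 18.0 + 21.600 = 39.600 ≈ 39.6 °C.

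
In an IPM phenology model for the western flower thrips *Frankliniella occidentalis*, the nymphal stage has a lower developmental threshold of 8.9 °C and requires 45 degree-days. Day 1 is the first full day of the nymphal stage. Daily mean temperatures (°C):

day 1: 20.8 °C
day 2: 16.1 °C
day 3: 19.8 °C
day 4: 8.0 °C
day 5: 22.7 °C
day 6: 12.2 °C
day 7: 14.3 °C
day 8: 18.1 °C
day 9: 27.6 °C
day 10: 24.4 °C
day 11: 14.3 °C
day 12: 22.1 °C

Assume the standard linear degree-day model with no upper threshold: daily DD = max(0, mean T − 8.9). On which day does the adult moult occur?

day 6

Daily DD above 8.9 °C: 11.9, 7.2, 10.9, 0.0, 13.8, 3.3, 5.4, 9.2, 18.7, 15.5, 5.4, 13.2.
Cumulative: 11.9, 19.1, 30.0, 30.0, 43.8, 47.1, 52.5, 61.7, 80.4, 95.9, 101.3, 114.5.
The total first reaches 45 DD on day 6.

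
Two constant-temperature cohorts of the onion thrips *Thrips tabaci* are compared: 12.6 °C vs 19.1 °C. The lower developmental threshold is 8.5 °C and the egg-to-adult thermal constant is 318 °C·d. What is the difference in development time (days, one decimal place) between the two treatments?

At 12.6 °C: 318 / (12.6 − 8.5) = 318 / 4.1 = 77.561 d.
At 19.1 °C: 318 / (19.1 − 8.5) = 318 / 10.6 = 30.000 d.
Difference = |77.561 − 30.000| = 47.561 ≈ 47.6 days.

47.6 days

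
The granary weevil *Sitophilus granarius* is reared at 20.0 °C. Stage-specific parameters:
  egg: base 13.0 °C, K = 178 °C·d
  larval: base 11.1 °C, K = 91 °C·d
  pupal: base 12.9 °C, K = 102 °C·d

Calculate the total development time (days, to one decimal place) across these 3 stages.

50.0 days

egg: 178 / (20.0 − 13.0) = 178 / 7.0 = 25.429 d.
larval: 91 / (20.0 − 11.1) = 91 / 8.9 = 10.225 d.
pupal: 102 / (20.0 − 12.9) = 102 / 7.1 = 14.366 d.
Sum = 50.019 ≈ 50.0 days.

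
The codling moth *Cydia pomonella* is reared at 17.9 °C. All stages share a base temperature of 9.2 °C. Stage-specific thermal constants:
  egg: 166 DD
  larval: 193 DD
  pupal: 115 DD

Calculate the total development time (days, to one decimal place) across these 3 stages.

54.5 days

Daily accumulation at 17.9 °C = 17.9 − 9.2 = 8.7 DD/day.
Total K = 166 + 193 + 115 = 474 DD.
Total duration = 474 / 8.7 = 54.483 ≈ 54.5 days.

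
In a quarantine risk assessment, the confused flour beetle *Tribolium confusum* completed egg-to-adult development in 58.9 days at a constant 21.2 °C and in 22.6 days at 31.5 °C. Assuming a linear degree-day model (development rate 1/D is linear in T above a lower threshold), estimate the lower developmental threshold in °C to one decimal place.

Equal thermal constants: D₁(T₁ − T_b) = D₂(T₂ − T_b).
58.9·(21.2 − T_b) = 22.6·(31.5 − T_b)
T_b = (58.9·21.2 − 22.6·31.5) / (58.9 − 22.6) = 536.78 / 36.3 = 14.787 °C ≈ 14.8 °C.

14.8 °C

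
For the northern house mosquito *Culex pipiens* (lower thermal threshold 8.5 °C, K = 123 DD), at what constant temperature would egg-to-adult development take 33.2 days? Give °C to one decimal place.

12.2 °C

Required daily accumulation = 123 / 33.2 = 3.705 DD/day.
T = T_base + 3.705 = 8.5 + 3.705 = 12.205 ≈ 12.2 °C.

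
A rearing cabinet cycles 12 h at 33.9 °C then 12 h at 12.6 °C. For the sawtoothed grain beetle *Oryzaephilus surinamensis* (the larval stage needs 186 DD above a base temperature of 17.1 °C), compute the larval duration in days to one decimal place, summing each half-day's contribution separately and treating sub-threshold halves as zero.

Day half: max(0, 33.9 − 17.1) × 0.5 = 16.8 × 0.5 = 8.40 DD.
Night half: max(0, 12.6 − 17.1) × 0.5 = 0.0 × 0.5 = 0.00 DD.
Per 24 h: 8.40 DD/day.
Duration = 186 / 8.40 = 22.143 ≈ 22.1 days.

22.1 days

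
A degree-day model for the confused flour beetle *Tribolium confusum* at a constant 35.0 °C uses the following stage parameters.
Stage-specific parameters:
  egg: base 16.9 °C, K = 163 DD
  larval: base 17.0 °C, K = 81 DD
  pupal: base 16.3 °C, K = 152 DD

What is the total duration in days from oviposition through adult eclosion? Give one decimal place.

21.6 days

egg: 163 / (35.0 − 16.9) = 163 / 18.1 = 9.006 d.
larval: 81 / (35.0 − 17.0) = 81 / 18.0 = 4.500 d.
pupal: 152 / (35.0 − 16.3) = 152 / 18.7 = 8.128 d.
Sum = 21.634 ≈ 21.6 days.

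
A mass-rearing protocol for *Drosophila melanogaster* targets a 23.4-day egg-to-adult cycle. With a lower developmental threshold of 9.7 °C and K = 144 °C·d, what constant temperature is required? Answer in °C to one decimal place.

Required daily accumulation = 144 / 23.4 = 6.154 DD/day.
T = T_base + 6.154 = 9.7 + 6.154 = 15.854 ≈ 15.9 °C.

15.9 °C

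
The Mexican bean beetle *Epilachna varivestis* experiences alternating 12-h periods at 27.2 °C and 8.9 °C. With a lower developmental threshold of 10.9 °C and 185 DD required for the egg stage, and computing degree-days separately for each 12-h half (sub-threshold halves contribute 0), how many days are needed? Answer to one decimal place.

Day half: max(0, 27.2 − 10.9) × 0.5 = 16.3 × 0.5 = 8.15 DD.
Night half: max(0, 8.9 − 10.9) × 0.5 = 0.0 × 0.5 = 0.00 DD.
Per 24 h: 8.15 DD/day.
Duration = 185 / 8.15 = 22.699 ≈ 22.7 days.

22.7 days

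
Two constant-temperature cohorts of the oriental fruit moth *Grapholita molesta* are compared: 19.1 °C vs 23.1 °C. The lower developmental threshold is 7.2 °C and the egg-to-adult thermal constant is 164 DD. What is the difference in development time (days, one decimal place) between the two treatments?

At 19.1 °C: 164 / (19.1 − 7.2) = 164 / 11.9 = 13.782 d.
At 23.1 °C: 164 / (23.1 − 7.2) = 164 / 15.9 = 10.314 d.
Difference = |13.782 − 10.314| = 3.467 ≈ 3.5 days.

3.5 days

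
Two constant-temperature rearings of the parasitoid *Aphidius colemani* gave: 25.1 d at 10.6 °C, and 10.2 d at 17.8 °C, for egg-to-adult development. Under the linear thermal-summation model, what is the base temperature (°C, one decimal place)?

5.7 °C

Equal thermal constants: D₁(T₁ − T_b) = D₂(T₂ − T_b).
25.1·(10.6 − T_b) = 10.2·(17.8 − T_b)
T_b = (25.1·10.6 − 10.2·17.8) / (25.1 − 10.2) = 84.50 / 14.9 = 5.671 °C ≈ 5.7 °C.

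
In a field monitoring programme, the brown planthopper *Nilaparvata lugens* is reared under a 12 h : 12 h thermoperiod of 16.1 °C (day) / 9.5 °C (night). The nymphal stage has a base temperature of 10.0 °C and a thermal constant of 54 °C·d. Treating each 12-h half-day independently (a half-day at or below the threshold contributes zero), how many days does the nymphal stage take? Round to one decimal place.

Day half: max(0, 16.1 − 10.0) × 0.5 = 6.1 × 0.5 = 3.05 DD.
Night half: max(0, 9.5 − 10.0) × 0.5 = 0.0 × 0.5 = 0.00 DD.
Per 24 h: 3.05 DD/day.
Duration = 54 / 3.05 = 17.705 ≈ 17.7 days.

17.7 days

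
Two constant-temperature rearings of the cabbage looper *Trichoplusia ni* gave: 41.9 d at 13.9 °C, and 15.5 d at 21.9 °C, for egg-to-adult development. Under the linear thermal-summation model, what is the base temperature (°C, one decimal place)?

9.2 °C

Linear rate model ⇒ the product D·(T − T_b) is constant across temperatures.
41.9·(13.9 − T_b) = 15.5·(21.9 − T_b)
T_b = (41.9·13.9 − 15.5·21.9) / (41.9 − 15.5) = 242.96 / 26.4 = 9.203 °C ≈ 9.2 °C.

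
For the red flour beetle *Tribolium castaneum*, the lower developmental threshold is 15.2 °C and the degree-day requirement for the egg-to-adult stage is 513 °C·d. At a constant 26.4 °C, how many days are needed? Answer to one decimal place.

Daily accumulation = 26.4 − 15.2 = 11.2 DD/day.
Duration = 513 / 11.2 = 45.804 ≈ 45.8 days.

45.8 days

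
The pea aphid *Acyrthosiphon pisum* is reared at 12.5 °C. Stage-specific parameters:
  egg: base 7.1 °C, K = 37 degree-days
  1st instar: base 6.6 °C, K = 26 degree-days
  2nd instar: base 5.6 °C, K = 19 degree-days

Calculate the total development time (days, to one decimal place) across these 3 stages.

egg: 37 / (12.5 − 7.1) = 37 / 5.4 = 6.852 d.
1st instar: 26 / (12.5 − 6.6) = 26 / 5.9 = 4.407 d.
2nd instar: 19 / (12.5 − 5.6) = 19 / 6.9 = 2.754 d.
Sum = 14.012 ≈ 14.0 days.

14.0 days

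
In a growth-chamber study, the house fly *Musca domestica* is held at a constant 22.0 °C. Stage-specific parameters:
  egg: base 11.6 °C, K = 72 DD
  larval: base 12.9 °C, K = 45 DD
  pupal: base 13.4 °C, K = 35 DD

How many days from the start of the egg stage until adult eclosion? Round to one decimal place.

egg: 72 / (22.0 − 11.6) = 72 / 10.4 = 6.923 d.
larval: 45 / (22.0 − 12.9) = 45 / 9.1 = 4.945 d.
pupal: 35 / (22.0 − 13.4) = 35 / 8.6 = 4.070 d.
Sum = 15.938 ≈ 15.9 days.

15.9 days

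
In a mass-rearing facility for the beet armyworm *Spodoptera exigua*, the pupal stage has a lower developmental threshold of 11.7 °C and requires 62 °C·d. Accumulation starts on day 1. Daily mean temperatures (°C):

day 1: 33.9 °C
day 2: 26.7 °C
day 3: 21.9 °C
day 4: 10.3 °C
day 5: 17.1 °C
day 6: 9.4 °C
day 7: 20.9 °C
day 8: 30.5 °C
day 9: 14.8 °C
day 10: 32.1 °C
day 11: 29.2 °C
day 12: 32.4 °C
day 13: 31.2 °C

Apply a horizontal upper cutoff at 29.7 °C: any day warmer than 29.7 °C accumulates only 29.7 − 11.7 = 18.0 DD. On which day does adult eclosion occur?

day 8

Daily DD above 11.7 °C (capped at 18.0): 18.0, 15.0, 10.2, 0.0, 5.4, 0.0, 9.2, 18.0, 3.1, 18.0, 17.5, 18.0, 18.0.
Cumulative: 18.0, 33.0, 43.2, 43.2, 48.6, 48.6, 57.8, 75.8, 78.9, 96.9, 114.4, 132.4, 150.4.
The total first reaches 62 DD on day 8.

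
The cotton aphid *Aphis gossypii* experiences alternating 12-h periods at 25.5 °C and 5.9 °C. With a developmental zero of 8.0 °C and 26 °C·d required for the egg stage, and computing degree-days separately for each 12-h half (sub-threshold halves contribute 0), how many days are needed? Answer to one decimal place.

Day half: max(0, 25.5 − 8.0) × 0.5 = 17.5 × 0.5 = 8.75 DD.
Night half: max(0, 5.9 − 8.0) × 0.5 = 0.0 × 0.5 = 0.00 DD.
Per 24 h: 8.75 DD/day.
Duration = 26 / 8.75 = 2.971 ≈ 3.0 days.

3.0 days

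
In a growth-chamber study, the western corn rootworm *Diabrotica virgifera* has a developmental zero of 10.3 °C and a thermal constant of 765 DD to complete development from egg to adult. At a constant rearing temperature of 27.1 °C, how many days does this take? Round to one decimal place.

Daily accumulation = 27.1 − 10.3 = 16.8 DD/day.
Duration = 765 / 16.8 = 45.536 ≈ 45.5 days.

45.5 days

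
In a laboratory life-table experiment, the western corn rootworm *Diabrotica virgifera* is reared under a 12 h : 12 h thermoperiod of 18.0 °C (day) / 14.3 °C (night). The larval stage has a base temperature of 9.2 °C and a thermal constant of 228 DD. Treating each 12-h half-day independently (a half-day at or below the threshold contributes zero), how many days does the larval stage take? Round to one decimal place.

32.8 days

Day half: max(0, 18.0 − 9.2) × 0.5 = 8.8 × 0.5 = 4.40 DD.
Night half: max(0, 14.3 − 9.2) × 0.5 = 5.1 × 0.5 = 2.55 DD.
Per 24 h: 6.95 DD/day.
Duration = 228 / 6.95 = 32.806 ≈ 32.8 days.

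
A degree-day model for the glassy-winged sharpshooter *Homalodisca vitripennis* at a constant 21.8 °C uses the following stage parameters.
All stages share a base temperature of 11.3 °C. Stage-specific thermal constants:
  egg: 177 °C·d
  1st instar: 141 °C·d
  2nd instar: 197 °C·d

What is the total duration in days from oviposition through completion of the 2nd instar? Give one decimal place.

Daily accumulation at 21.8 °C = 21.8 − 11.3 = 10.5 DD/day.
Total K = 177 + 141 + 197 = 515 DD.
Total duration = 515 / 10.5 = 49.048 ≈ 49.0 days.

49.0 days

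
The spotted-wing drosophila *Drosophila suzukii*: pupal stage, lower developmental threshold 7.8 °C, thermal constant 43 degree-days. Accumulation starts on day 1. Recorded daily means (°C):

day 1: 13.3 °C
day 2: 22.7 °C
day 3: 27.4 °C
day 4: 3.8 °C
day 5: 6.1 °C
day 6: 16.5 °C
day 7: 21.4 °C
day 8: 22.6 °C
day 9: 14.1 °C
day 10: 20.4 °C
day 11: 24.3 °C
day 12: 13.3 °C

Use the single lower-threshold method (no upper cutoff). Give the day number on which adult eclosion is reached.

Daily DD above 7.8 °C: 5.5, 14.9, 19.6, 0.0, 0.0, 8.7, 13.6, 14.8, 6.3, 12.6, 16.5, 5.5.
Cumulative: 5.5, 20.4, 40.0, 40.0, 40.0, 48.7, 62.3, 77.1, 83.4, 96.0, 112.5, 118.0.
The total first reaches 43 DD on day 6.

day 6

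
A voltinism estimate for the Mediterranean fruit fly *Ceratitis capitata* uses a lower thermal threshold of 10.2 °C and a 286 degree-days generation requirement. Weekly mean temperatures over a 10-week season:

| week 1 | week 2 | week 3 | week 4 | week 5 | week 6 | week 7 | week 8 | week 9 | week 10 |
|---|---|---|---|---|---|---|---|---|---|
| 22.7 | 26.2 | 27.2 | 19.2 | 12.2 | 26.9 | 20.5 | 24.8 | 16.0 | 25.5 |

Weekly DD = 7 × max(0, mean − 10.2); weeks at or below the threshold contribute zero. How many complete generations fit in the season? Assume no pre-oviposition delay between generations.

2 generations

Weekly DD (7 × max(0, T̄ − 10.2)): 87.5, 112.0, 119.0, 63.0, 14.0, 116.9, 72.1, 102.2, 40.6, 107.1.
Season total = 834.4 DD.
Complete generations = ⌊834.4 / 286⌋ = 2.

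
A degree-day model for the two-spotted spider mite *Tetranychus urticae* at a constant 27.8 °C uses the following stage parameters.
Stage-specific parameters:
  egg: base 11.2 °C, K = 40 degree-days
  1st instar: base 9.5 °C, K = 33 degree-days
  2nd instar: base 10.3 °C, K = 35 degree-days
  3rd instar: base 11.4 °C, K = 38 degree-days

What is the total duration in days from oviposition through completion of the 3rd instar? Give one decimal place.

8.5 days

egg: 40 / (27.8 − 11.2) = 40 / 16.6 = 2.410 d.
1st instar: 33 / (27.8 − 9.5) = 33 / 18.3 = 1.803 d.
2nd instar: 35 / (27.8 − 10.3) = 35 / 17.5 = 2.000 d.
3rd instar: 38 / (27.8 − 11.4) = 38 / 16.4 = 2.317 d.
Sum = 8.530 ≈ 8.5 days.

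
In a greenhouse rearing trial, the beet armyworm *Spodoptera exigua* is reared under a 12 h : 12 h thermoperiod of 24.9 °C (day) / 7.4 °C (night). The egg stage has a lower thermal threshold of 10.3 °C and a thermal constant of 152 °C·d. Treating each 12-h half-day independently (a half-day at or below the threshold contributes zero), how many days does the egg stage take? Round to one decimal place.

20.8 days

Day half: max(0, 24.9 − 10.3) × 0.5 = 14.6 × 0.5 = 7.30 DD.
Night half: max(0, 7.4 − 10.3) × 0.5 = 0.0 × 0.5 = 0.00 DD.
Per 24 h: 7.30 DD/day.
Duration = 152 / 7.30 = 20.822 ≈ 20.8 days.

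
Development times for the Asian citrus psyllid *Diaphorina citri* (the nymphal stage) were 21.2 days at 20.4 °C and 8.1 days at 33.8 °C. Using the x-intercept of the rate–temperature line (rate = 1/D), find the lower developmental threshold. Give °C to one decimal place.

Under the model K = D·(T − T_b), so D₁·(T₁ − T_b) = D₂·(T₂ − T_b).
21.2·(20.4 − T_b) = 8.1·(33.8 − T_b)
T_b = (21.2·20.4 − 8.1·33.8) / (21.2 − 8.1) = 158.70 / 13.1 = 12.115 °C ≈ 12.1 °C.

12.1 °C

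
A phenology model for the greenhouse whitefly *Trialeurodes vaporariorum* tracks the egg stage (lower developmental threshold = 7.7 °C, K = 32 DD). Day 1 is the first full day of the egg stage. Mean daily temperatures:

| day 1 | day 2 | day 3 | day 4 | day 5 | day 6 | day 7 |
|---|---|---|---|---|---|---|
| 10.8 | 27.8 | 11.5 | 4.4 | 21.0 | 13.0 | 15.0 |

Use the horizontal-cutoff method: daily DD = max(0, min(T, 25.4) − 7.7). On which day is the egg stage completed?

Daily DD above 7.7 °C (capped at 17.7): 3.1, 17.7, 3.8, 0.0, 13.3, 5.3, 7.3.
Cumulative: 3.1, 20.8, 24.6, 24.6, 37.9, 43.2, 50.5.
The total first reaches 32 DD on day 5.

day 5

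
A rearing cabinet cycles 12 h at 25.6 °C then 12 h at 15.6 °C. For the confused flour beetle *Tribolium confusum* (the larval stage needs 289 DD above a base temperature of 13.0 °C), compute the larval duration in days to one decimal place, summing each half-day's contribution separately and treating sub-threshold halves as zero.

Day half: max(0, 25.6 − 13.0) × 0.5 = 12.6 × 0.5 = 6.30 DD.
Night half: max(0, 15.6 − 13.0) × 0.5 = 2.6 × 0.5 = 1.30 DD.
Per 24 h: 7.60 DD/day.
Duration = 289 / 7.60 = 38.026 ≈ 38.0 days.

38.0 days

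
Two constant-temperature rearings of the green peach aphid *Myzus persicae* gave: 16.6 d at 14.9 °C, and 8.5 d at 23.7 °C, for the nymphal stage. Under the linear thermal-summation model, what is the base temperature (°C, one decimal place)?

Equal thermal constants: D₁(T₁ − T_b) = D₂(T₂ − T_b).
16.6·(14.9 − T_b) = 8.5·(23.7 − T_b)
T_b = (16.6·14.9 − 8.5·23.7) / (16.6 − 8.5) = 45.89 / 8.1 = 5.665 °C ≈ 5.7 °C.

5.7 °C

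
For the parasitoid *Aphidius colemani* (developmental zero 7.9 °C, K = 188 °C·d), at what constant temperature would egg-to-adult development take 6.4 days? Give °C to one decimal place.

Required daily accumulation = 188 / 6.4 = 29.375 DD/day.
T = T_base + 29.375 = 7.9 + 29.375 = 37.275 ≈ 37.3 °C.

37.3 °C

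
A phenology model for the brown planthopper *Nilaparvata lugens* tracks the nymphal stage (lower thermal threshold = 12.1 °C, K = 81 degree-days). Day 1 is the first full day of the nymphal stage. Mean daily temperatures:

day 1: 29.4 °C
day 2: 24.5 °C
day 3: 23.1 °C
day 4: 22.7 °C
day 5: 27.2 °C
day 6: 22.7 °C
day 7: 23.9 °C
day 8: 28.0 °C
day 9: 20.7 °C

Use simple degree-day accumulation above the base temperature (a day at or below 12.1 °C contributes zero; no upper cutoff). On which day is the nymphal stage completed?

Daily DD above 12.1 °C: 17.3, 12.4, 11.0, 10.6, 15.1, 10.6, 11.8, 15.9, 8.6.
Cumulative: 17.3, 29.7, 40.7, 51.3, 66.4, 77.0, 88.8, 104.7, 113.3.
The total first reaches 81 DD on day 7.

day 7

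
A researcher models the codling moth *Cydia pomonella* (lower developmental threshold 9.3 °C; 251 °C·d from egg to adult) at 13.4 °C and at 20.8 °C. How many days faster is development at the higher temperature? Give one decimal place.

39.4 days

At 13.4 °C: 251 / (13.4 − 9.3) = 251 / 4.1 = 61.220 d.
At 20.8 °C: 251 / (20.8 − 9.3) = 251 / 11.5 = 21.826 d.
Difference = |61.220 − 21.826| = 39.393 ≈ 39.4 days.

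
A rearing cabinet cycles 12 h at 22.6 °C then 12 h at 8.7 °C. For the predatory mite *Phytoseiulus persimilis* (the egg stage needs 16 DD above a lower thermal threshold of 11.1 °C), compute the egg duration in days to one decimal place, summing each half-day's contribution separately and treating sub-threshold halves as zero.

2.8 days

Day half: max(0, 22.6 − 11.1) × 0.5 = 11.5 × 0.5 = 5.75 DD.
Night half: max(0, 8.7 − 11.1) × 0.5 = 0.0 × 0.5 = 0.00 DD.
Per 24 h: 5.75 DD/day.
Duration = 16 / 5.75 = 2.783 ≈ 2.8 days.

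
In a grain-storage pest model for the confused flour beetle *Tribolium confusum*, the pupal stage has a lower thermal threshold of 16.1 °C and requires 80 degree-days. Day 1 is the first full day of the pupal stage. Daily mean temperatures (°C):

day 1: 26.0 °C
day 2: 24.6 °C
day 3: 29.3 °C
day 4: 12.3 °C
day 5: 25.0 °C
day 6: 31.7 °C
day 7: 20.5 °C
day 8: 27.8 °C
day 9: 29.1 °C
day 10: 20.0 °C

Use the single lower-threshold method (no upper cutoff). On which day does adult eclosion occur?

Daily DD above 16.1 °C: 9.9, 8.5, 13.2, 0.0, 8.9, 15.6, 4.4, 11.7, 13.0, 3.9.
Cumulative: 9.9, 18.4, 31.6, 31.6, 40.5, 56.1, 60.5, 72.2, 85.2, 89.1.
The total first reaches 80 DD on day 9.

day 9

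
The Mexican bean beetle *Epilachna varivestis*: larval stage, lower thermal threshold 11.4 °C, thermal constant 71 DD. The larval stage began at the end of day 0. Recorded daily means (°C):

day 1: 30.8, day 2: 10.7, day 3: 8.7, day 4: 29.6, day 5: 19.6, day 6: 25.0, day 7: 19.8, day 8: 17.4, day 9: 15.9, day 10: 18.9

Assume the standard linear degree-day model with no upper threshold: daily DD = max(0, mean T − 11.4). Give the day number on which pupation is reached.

day 8

Daily DD above 11.4 °C: 19.4, 0.0, 0.0, 18.2, 8.2, 13.6, 8.4, 6.0, 4.5, 7.5.
Cumulative: 19.4, 19.4, 19.4, 37.6, 45.8, 59.4, 67.8, 73.8, 78.3, 85.8.
The total first reaches 71 DD on day 8.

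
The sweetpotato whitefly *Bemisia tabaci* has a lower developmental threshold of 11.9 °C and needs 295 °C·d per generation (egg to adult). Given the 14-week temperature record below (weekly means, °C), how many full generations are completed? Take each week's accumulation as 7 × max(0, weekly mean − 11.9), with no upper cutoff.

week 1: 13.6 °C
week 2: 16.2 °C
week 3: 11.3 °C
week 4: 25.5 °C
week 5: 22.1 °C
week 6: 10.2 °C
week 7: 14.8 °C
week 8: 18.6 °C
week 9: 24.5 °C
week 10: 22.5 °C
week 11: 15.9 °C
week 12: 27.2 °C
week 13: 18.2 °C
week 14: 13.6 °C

Weekly DD (7 × max(0, T̄ − 11.9)): 11.9, 30.1, 0.0, 95.2, 71.4, 0.0, 20.3, 46.9, 88.2, 74.2, 28.0, 107.1, 44.1, 11.9.
Season total = 629.3 DD.
Complete generations = ⌊629.3 / 295⌋ = 2.

2 generations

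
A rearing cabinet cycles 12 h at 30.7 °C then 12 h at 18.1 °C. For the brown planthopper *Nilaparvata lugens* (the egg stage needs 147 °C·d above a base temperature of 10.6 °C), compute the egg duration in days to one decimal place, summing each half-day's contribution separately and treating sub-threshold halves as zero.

10.7 days

Day half: max(0, 30.7 − 10.6) × 0.5 = 20.1 × 0.5 = 10.05 DD.
Night half: max(0, 18.1 − 10.6) × 0.5 = 7.5 × 0.5 = 3.75 DD.
Per 24 h: 13.80 DD/day.
Duration = 147 / 13.80 = 10.652 ≈ 10.7 days.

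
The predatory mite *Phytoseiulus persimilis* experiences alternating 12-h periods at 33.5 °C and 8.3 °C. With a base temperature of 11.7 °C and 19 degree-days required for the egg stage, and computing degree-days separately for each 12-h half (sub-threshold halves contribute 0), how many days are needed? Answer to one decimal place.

1.7 days

Day half: max(0, 33.5 − 11.7) × 0.5 = 21.8 × 0.5 = 10.90 DD.
Night half: max(0, 8.3 − 11.7) × 0.5 = 0.0 × 0.5 = 0.00 DD.
Per 24 h: 10.90 DD/day.
Duration = 19 / 10.90 = 1.743 ≈ 1.7 days.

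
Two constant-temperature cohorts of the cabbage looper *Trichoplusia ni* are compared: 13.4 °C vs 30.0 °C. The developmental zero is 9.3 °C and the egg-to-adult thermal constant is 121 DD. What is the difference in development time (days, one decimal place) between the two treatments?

23.7 days

At 13.4 °C: 121 / (13.4 − 9.3) = 121 / 4.1 = 29.512 d.
At 30.0 °C: 121 / (30.0 − 9.3) = 121 / 20.7 = 5.845 d.
Difference = |29.512 − 5.845| = 23.667 ≈ 23.7 days.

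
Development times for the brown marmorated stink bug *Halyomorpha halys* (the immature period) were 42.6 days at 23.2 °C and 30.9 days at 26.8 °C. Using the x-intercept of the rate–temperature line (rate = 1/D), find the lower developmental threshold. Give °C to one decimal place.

Equal thermal constants: D₁(T₁ − T_b) = D₂(T₂ − T_b).
42.6·(23.2 − T_b) = 30.9·(26.8 − T_b)
T_b = (42.6·23.2 − 30.9·26.8) / (42.6 − 30.9) = 160.20 / 11.7 = 13.692 °C ≈ 13.7 °C.

13.7 °C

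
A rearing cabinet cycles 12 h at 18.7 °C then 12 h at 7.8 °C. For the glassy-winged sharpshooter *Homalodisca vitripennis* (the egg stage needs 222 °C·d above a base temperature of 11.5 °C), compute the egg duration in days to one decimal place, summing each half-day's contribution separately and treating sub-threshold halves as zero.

61.7 days

Day half: max(0, 18.7 − 11.5) × 0.5 = 7.2 × 0.5 = 3.60 DD.
Night half: max(0, 7.8 − 11.5) × 0.5 = 0.0 × 0.5 = 0.00 DD.
Per 24 h: 3.60 DD/day.
Duration = 222 / 3.60 = 61.667 ≈ 61.7 days.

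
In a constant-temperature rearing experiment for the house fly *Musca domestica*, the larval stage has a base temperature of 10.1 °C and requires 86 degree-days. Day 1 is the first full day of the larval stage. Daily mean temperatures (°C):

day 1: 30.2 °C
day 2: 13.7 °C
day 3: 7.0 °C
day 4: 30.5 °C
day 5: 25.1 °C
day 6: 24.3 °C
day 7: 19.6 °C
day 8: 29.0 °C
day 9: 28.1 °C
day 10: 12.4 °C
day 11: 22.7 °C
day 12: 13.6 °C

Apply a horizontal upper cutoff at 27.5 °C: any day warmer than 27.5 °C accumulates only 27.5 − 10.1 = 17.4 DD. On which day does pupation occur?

Daily DD above 10.1 °C (capped at 17.4): 17.4, 3.6, 0.0, 17.4, 15.0, 14.2, 9.5, 17.4, 17.4, 2.3, 12.6, 3.5.
Cumulative: 17.4, 21.0, 21.0, 38.4, 53.4, 67.6, 77.1, 94.5, 111.9, 114.2, 126.8, 130.3.
The total first reaches 86 DD on day 8.

day 8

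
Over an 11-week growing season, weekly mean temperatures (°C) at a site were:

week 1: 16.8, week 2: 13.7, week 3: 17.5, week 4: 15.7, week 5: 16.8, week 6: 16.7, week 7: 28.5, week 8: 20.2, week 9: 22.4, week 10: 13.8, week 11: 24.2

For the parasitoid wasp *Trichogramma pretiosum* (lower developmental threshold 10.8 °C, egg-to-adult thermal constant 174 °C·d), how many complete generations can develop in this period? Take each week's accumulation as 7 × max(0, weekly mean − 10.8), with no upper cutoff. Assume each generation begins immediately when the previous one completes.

3 generations

Weekly DD (7 × max(0, T̄ − 10.8)): 42.0, 20.3, 46.9, 34.3, 42.0, 41.3, 123.9, 65.8, 81.2, 21.0, 93.8.
Season total = 612.5 DD.
Complete generations = ⌊612.5 / 174⌋ = 3.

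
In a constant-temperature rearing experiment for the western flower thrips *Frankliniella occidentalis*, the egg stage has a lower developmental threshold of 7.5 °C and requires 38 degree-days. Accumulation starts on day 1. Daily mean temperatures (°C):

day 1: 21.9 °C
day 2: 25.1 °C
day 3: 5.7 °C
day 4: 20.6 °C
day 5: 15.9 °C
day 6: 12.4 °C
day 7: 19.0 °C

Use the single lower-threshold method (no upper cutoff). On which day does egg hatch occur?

day 4

Daily DD above 7.5 °C: 14.4, 17.6, 0.0, 13.1, 8.4, 4.9, 11.5.
Cumulative: 14.4, 32.0, 32.0, 45.1, 53.5, 58.4, 69.9.
The total first reaches 38 DD on day 4.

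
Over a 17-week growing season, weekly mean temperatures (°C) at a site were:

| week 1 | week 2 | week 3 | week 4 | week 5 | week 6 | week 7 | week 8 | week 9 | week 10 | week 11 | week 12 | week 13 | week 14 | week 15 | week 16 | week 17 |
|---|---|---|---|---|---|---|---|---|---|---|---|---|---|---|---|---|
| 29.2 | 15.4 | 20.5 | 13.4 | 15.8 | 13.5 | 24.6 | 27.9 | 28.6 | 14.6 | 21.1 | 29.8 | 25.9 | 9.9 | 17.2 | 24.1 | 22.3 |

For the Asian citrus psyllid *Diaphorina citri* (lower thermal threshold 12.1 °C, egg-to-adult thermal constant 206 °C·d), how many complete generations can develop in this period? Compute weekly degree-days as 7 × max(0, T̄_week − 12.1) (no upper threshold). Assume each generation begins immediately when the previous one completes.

5 generations

Weekly DD (7 × max(0, T̄ − 12.1)): 119.7, 23.1, 58.8, 9.1, 25.9, 9.8, 87.5, 110.6, 115.5, 17.5, 63.0, 123.9, 96.6, 0.0, 35.7, 84.0, 71.4.
Season total = 1052.1 DD.
Complete generations = ⌊1052.1 / 206⌋ = 5.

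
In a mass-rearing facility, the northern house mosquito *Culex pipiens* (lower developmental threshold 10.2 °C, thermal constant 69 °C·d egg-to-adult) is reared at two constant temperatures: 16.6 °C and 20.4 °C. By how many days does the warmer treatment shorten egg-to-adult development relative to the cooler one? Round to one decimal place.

4.0 days

At 16.6 °C: 69 / (16.6 − 10.2) = 69 / 6.4 = 10.781 d.
At 20.4 °C: 69 / (20.4 − 10.2) = 69 / 10.2 = 6.765 d.
Difference = |10.781 − 6.765| = 4.017 ≈ 4.0 days.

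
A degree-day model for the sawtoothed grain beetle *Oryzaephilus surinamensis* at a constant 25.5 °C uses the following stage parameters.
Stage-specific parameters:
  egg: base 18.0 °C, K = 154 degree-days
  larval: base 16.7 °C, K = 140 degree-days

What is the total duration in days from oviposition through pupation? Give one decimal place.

36.4 days

egg: 154 / (25.5 − 18.0) = 154 / 7.5 = 20.533 d.
larval: 140 / (25.5 − 16.7) = 140 / 8.8 = 15.909 d.
Sum = 36.442 ≈ 36.4 days.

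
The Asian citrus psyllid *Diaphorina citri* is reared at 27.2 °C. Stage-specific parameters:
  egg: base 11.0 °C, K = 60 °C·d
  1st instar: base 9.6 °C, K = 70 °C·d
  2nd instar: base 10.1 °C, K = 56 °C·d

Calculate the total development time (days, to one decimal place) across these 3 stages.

11.0 days

egg: 60 / (27.2 − 11.0) = 60 / 16.2 = 3.704 d.
1st instar: 70 / (27.2 − 9.6) = 70 / 17.6 = 3.977 d.
2nd instar: 56 / (27.2 − 10.1) = 56 / 17.1 = 3.275 d.
Sum = 10.956 ≈ 11.0 days.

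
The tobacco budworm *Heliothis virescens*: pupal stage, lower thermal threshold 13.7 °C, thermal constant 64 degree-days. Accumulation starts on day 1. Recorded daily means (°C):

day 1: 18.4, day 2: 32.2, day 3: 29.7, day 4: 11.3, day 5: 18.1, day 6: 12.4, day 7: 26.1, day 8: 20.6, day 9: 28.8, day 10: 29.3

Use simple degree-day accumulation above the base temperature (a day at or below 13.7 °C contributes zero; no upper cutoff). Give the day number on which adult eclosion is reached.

Daily DD above 13.7 °C: 4.7, 18.5, 16.0, 0.0, 4.4, 0.0, 12.4, 6.9, 15.1, 15.6.
Cumulative: 4.7, 23.2, 39.2, 39.2, 43.6, 43.6, 56.0, 62.9, 78.0, 93.6.
The total first reaches 64 DD on day 9.

day 9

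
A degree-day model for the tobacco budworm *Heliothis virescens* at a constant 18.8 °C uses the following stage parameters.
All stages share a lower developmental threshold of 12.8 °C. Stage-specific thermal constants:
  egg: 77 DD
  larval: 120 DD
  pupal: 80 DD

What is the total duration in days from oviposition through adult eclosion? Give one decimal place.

Daily accumulation at 18.8 °C = 18.8 − 12.8 = 6.0 DD/day.
Total K = 77 + 120 + 80 = 277 DD.
Total duration = 277 / 6.0 = 46.167 ≈ 46.2 days.

46.2 days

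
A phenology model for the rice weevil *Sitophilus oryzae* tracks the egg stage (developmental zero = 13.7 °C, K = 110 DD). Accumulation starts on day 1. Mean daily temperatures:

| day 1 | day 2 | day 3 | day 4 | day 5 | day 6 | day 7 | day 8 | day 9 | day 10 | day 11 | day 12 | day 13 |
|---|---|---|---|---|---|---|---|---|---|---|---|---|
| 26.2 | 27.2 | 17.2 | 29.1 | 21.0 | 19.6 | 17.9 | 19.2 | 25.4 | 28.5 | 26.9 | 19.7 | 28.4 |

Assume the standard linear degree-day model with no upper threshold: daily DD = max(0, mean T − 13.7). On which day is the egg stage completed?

day 12

Daily DD above 13.7 °C: 12.5, 13.5, 3.5, 15.4, 7.3, 5.9, 4.2, 5.5, 11.7, 14.8, 13.2, 6.0, 14.7.
Cumulative: 12.5, 26.0, 29.5, 44.9, 52.2, 58.1, 62.3, 67.8, 79.5, 94.3, 107.5, 113.5, 128.2.
The total first reaches 110 DD on day 12.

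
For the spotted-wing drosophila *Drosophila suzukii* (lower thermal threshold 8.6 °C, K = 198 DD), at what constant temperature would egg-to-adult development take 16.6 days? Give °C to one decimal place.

20.5 °C

Required daily accumulation = 198 / 16.6 = 11.928 DD/day.
T = T_base + 11.928 = 8.6 + 11.928 = 20.528 ≈ 20.5 °C.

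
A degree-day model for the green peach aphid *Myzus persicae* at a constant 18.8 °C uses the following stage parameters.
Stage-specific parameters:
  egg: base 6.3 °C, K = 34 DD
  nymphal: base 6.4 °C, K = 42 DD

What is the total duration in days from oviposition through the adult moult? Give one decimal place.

egg: 34 / (18.8 − 6.3) = 34 / 12.5 = 2.720 d.
nymphal: 42 / (18.8 − 6.4) = 42 / 12.4 = 3.387 d.
Sum = 6.107 ≈ 6.1 days.

6.1 days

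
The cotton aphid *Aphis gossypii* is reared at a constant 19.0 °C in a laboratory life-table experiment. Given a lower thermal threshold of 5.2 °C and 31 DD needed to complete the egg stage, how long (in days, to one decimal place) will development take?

2.2 days

Daily accumulation = 19.0 − 5.2 = 13.8 DD/day.
Duration = 31 / 13.8 = 2.246 ≈ 2.2 days.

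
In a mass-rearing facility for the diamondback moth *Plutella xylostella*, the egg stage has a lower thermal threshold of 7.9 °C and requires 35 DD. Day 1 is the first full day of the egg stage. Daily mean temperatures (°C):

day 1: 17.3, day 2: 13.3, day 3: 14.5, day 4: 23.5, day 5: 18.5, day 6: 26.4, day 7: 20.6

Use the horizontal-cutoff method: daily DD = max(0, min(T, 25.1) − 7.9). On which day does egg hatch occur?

Daily DD above 7.9 °C (capped at 17.2): 9.4, 5.4, 6.6, 15.6, 10.6, 17.2, 12.7.
Cumulative: 9.4, 14.8, 21.4, 37.0, 47.6, 64.8, 77.5.
The total first reaches 35 DD on day 4.

day 4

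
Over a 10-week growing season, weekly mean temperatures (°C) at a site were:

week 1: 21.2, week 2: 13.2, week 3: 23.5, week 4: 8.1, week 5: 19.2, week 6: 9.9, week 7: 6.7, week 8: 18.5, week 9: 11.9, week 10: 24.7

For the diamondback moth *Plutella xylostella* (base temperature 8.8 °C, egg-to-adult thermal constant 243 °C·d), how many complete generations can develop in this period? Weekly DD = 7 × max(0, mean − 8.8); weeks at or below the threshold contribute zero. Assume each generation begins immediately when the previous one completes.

2 generations

Weekly DD (7 × max(0, T̄ − 8.8)): 86.8, 30.8, 102.9, 0.0, 72.8, 7.7, 0.0, 67.9, 21.7, 111.3.
Season total = 501.9 DD.
Complete generations = ⌊501.9 / 243⌋ = 2.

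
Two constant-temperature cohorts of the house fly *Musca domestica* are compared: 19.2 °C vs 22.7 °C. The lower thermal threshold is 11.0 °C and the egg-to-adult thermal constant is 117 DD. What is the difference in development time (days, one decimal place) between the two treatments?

At 19.2 °C: 117 / (19.2 − 11.0) = 117 / 8.2 = 14.268 d.
At 22.7 °C: 117 / (22.7 − 11.0) = 117 / 11.7 = 10.000 d.
Difference = |14.268 − 10.000| = 4.268 ≈ 4.3 days.

4.3 days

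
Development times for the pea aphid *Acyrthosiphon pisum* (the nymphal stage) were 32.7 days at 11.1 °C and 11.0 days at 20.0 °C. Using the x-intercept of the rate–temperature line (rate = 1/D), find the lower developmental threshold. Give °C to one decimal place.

6.6 °C

Under the model K = D·(T − T_b), so D₁·(T₁ − T_b) = D₂·(T₂ − T_b).
32.7·(11.1 − T_b) = 11.0·(20.0 − T_b)
T_b = (32.7·11.1 − 11.0·20.0) / (32.7 − 11.0) = 142.97 / 21.7 = 6.588 °C ≈ 6.6 °C.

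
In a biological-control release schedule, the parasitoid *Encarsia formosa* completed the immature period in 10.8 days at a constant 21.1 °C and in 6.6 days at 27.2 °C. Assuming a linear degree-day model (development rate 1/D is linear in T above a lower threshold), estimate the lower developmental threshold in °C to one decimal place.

11.5 °C

Equal thermal constants: D₁(T₁ − T_b) = D₂(T₂ − T_b).
10.8·(21.1 − T_b) = 6.6·(27.2 − T_b)
T_b = (10.8·21.1 − 6.6·27.2) / (10.8 − 6.6) = 48.36 / 4.2 = 11.514 °C ≈ 11.5 °C.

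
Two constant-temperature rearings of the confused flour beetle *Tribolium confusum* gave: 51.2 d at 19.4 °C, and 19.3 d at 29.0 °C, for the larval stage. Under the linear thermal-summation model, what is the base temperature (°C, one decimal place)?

13.6 °C

Linear rate model ⇒ the product D·(T − T_b) is constant across temperatures.
51.2·(19.4 − T_b) = 19.3·(29.0 − T_b)
T_b = (51.2·19.4 − 19.3·29.0) / (51.2 − 19.3) = 433.58 / 31.9 = 13.592 °C ≈ 13.6 °C.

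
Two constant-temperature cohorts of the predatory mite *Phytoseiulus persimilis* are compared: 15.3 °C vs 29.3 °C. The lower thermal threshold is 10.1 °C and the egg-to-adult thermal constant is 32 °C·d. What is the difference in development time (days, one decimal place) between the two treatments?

4.5 days

At 15.3 °C: 32 / (15.3 − 10.1) = 32 / 5.2 = 6.154 d.
At 29.3 °C: 32 / (29.3 − 10.1) = 32 / 19.2 = 1.667 d.
Difference = |6.154 − 1.667| = 4.487 ≈ 4.5 days.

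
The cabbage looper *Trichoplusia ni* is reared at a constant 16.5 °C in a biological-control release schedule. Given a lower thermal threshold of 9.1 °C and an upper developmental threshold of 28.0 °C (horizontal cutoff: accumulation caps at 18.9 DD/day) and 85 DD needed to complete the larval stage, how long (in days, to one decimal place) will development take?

11.5 days

Daily accumulation = 16.5 − 9.1 = 7.4 DD/day.
Duration = 85 / 7.4 = 11.486 ≈ 11.5 days.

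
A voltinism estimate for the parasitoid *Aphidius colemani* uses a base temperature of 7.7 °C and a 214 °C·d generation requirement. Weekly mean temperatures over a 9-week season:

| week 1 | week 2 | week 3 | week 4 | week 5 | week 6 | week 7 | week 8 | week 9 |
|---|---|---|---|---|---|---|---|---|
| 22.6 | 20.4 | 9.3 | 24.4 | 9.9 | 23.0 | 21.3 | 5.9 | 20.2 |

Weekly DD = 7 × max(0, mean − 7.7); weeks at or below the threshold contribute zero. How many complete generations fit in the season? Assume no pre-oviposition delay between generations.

2 generations

Weekly DD (7 × max(0, T̄ − 7.7)): 104.3, 88.9, 11.2, 116.9, 15.4, 107.1, 95.2, 0.0, 87.5.
Season total = 626.5 DD.
Complete generations = ⌊626.5 / 214⌋ = 2.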